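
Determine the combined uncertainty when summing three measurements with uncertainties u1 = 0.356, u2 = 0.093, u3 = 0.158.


For a sum of independent quantities, uc = sqrt(u1^2 + u2^2 + u3^2).
uc = sqrt(0.356^2 + 0.093^2 + 0.158^2)
uc = sqrt(0.126736 + 0.008649 + 0.024964)
uc = 0.4004

0.4004


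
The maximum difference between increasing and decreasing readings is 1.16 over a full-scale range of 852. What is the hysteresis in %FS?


Hysteresis = (max difference / full scale) * 100%.
H = (1.16 / 852) * 100
H = 0.136 %FS

0.136 %FS


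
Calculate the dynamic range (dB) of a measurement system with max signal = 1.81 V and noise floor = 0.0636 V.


Dynamic range = 20 * log10(Vmax / Vnoise).
DR = 20 * log10(1.81 / 0.0636)
DR = 20 * log10(28.46)
DR = 29.08 dB

29.08 dB


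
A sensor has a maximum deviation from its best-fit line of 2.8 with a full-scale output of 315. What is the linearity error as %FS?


Linearity error = (max deviation / full scale) * 100%.
Linearity = (2.8 / 315) * 100
Linearity = 0.889 %FS

0.889 %FS


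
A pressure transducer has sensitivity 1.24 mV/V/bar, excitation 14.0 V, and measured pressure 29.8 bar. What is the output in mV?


Output = sensitivity * Vex * P.
Vout = 1.24 * 14.0 * 29.8
Vout = 17.36 * 29.8
Vout = 517.33 mV

517.33 mV


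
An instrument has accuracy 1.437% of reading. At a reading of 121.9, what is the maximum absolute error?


Absolute error = (accuracy% / 100) * reading.
Error = (1.437 / 100) * 121.9
Error = 0.01437 * 121.9
Error = 1.7517

1.7517


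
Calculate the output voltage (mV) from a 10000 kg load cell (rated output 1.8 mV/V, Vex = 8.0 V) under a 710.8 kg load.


Vout = rated_output * Vex * (load / capacity).
Vout = 1.8 * 8.0 * (710.8 / 10000)
Vout = 1.8 * 8.0 * 0.07108
Vout = 1.024 mV

1.024 mV


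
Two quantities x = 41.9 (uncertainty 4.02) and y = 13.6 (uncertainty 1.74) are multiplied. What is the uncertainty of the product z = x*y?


For a product z = x*y, the relative uncertainty is:
uz/z = sqrt((ux/x)^2 + (uy/y)^2)
Relative uncertainties: ux/x = 4.02/41.9 = 0.095943
uy/y = 1.74/13.6 = 0.127941
z = 41.9 * 13.6 = 569.8
uz = 569.8 * sqrt(0.095943^2 + 0.127941^2) = 91.128

91.128


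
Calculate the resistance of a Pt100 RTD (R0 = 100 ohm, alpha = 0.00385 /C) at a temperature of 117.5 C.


The RTD equation: Rt = R0 * (1 + alpha * T).
Rt = 100 * (1 + 0.00385 * 117.5)
Rt = 100 * (1 + 0.452375)
Rt = 100 * 1.452375
Rt = 145.238 ohm

145.238 ohm


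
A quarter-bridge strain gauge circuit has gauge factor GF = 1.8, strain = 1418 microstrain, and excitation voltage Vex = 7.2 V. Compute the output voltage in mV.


Quarter bridge output: Vout = (GF * epsilon * Vex) / 4.
Vout = (1.8 * 1418e-6 * 7.2) / 4
Vout = 0.01837728 / 4 V
Vout = 0.00459432 V = 4.5943 mV

4.5943 mV


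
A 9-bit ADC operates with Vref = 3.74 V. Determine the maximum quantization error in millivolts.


The maximum quantization error is +/- LSB/2.
LSB = Vref / 2^n = 3.74 / 512 = 0.00730469 V
Max error = LSB / 2 = 0.00730469 / 2 = 0.00365234 V
Max error = 3.6523 mV

3.6523 mV


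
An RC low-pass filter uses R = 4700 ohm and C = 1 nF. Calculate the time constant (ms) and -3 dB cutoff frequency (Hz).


Time constant: tau = R * C.
tau = 4700 * 1.00e-09 = 4.7e-06 s
tau = 0.0047 ms
Cutoff frequency: fc = 1 / (2*pi*R*C).
fc = 1 / (2*pi*4.7e-06) = 33862.75 Hz

tau = 0.0047 ms, fc = 33862.75 Hz


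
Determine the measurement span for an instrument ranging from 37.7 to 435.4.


Span = upper range - lower range.
Span = 435.4 - (37.7)
Span = 397.7

397.7


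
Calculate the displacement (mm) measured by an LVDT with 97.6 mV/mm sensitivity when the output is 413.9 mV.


Displacement = Vout / sensitivity.
d = 413.9 / 97.6
d = 4.241 mm

4.241 mm


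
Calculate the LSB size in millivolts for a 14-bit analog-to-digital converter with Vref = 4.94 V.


The resolution (LSB) of an ADC is Vref / 2^n.
LSB = 4.94 / 2^14
LSB = 4.94 / 16384
LSB = 0.00030151 V = 0.30151367 mV

0.30151367 mV


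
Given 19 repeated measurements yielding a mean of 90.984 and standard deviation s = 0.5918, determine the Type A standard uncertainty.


The standard uncertainty for Type A evaluation is u = s / sqrt(n).
u = 0.5918 / sqrt(19)
u = 0.5918 / 4.3589
u = 0.1358

0.1358


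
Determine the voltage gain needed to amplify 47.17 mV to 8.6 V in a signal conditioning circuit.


Gain = Vout / Vin (converting to same units).
G = 8.6 V / 47.17 mV
G = 8600.0 mV / 47.17 mV
G = 182.32

182.32


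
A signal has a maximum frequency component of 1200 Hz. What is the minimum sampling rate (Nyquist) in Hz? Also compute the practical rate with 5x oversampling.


By Nyquist theorem, fs_min = 2 * fmax.
fs_min = 2 * 1200 = 2400 Hz
Practical rate = 5 * fs_min = 5 * 2400 = 12000 Hz

fs_min = 2400 Hz, fs_practical = 12000 Hz


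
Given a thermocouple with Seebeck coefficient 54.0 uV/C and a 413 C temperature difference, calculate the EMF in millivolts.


The thermocouple output V = sensitivity * dT.
V = 54.0 uV/C * 413 C
V = 22302.0 uV
V = 22.302 mV

22.302 mV


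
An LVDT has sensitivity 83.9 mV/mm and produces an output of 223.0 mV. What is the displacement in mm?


Displacement = Vout / sensitivity.
d = 223.0 / 83.9
d = 2.658 mm

2.658 mm


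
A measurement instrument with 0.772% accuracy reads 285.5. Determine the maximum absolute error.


Absolute error = (accuracy% / 100) * reading.
Error = (0.772 / 100) * 285.5
Error = 0.00772 * 285.5
Error = 2.2041

2.2041


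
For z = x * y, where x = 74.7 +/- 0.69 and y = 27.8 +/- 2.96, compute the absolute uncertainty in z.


For a product z = x*y, the relative uncertainty is:
uz/z = sqrt((ux/x)^2 + (uy/y)^2)
Relative uncertainties: ux/x = 0.69/74.7 = 0.009237
uy/y = 2.96/27.8 = 0.106475
z = 74.7 * 27.8 = 2076.7
uz = 2076.7 * sqrt(0.009237^2 + 0.106475^2) = 221.942

221.942


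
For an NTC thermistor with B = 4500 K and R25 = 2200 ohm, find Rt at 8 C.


NTC thermistor equation: Rt = R25 * exp(B * (1/T - 1/T25)).
T in Kelvin: 281.15 K, T25 = 298.15 K
1/T - 1/T25 = 1/281.15 - 1/298.15 = 0.0002028
B * (1/T - 1/T25) = 4500 * 0.0002028 = 0.9126
Rt = 2200 * exp(0.9126) = 5479.8 ohm

5479.8 ohm


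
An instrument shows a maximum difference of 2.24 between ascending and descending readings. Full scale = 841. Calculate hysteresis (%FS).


Hysteresis = (max difference / full scale) * 100%.
H = (2.24 / 841) * 100
H = 0.266 %FS

0.266 %FS


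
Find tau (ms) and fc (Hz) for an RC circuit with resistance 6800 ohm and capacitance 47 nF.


Time constant: tau = R * C.
tau = 6800 * 4.70e-08 = 0.0003196 s
tau = 0.3196 ms
Cutoff frequency: fc = 1 / (2*pi*R*C).
fc = 1 / (2*pi*0.0003196) = 497.98 Hz

tau = 0.3196 ms, fc = 497.98 Hz


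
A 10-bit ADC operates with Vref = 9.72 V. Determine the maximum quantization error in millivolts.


The maximum quantization error is +/- LSB/2.
LSB = Vref / 2^n = 9.72 / 1024 = 0.00949219 V
Max error = LSB / 2 = 0.00949219 / 2 = 0.00474609 V
Max error = 4.7461 mV

4.7461 mV


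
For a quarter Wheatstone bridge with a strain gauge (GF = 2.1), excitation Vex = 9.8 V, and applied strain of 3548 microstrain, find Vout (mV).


Quarter bridge output: Vout = (GF * epsilon * Vex) / 4.
Vout = (2.1 * 3548e-6 * 9.8) / 4
Vout = 0.07301784 / 4 V
Vout = 0.01825446 V = 18.2545 mV

18.2545 mV


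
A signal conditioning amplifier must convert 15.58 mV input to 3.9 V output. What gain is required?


Gain = Vout / Vin (converting to same units).
G = 3.9 V / 15.58 mV
G = 3900.0 mV / 15.58 mV
G = 250.32

250.32


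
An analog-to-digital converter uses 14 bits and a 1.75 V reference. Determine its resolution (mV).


The resolution (LSB) of an ADC is Vref / 2^n.
LSB = 1.75 / 2^14
LSB = 1.75 / 16384
LSB = 0.00010681 V = 0.10681152 mV

0.10681152 mV


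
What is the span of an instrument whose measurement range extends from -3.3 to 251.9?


Span = upper range - lower range.
Span = 251.9 - (-3.3)
Span = 255.2

255.2


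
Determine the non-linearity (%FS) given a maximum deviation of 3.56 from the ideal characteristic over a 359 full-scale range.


Linearity error = (max deviation / full scale) * 100%.
Linearity = (3.56 / 359) * 100
Linearity = 0.992 %FS

0.992 %FS


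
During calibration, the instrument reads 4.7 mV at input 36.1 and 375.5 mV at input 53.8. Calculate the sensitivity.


Sensitivity = (y2 - y1) / (x2 - x1).
S = (375.5 - 4.7) / (53.8 - 36.1)
S = 370.8 / 17.7
S = 20.9492 mV/unit

20.9492 mV/unit


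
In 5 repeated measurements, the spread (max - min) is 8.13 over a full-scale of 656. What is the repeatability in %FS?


Repeatability = (spread / full scale) * 100%.
R = (8.13 / 656) * 100
R = 1.239 %FS

1.239 %FS


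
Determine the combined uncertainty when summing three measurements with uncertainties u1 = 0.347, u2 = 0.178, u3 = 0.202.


For a sum of independent quantities, uc = sqrt(u1^2 + u2^2 + u3^2).
uc = sqrt(0.347^2 + 0.178^2 + 0.202^2)
uc = sqrt(0.120409 + 0.031684 + 0.040804)
uc = 0.4392

0.4392


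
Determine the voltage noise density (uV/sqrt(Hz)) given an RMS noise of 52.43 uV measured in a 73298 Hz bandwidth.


Noise spectral density = Vrms / sqrt(BW).
NSD = 52.43 / sqrt(73298)
NSD = 52.43 / 270.736
NSD = 0.1937 uV/sqrt(Hz)

0.1937 uV/sqrt(Hz)


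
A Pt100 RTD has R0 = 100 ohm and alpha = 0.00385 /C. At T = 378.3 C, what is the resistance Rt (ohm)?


The RTD equation: Rt = R0 * (1 + alpha * T).
Rt = 100 * (1 + 0.00385 * 378.3)
Rt = 100 * (1 + 1.456455)
Rt = 100 * 2.456455
Rt = 245.645 ohm

245.645 ohm


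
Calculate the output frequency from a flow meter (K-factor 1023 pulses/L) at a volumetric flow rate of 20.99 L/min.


Frequency = K * Q / 60 (converting L/min to L/s).
f = 1023 * 20.99 / 60
f = 21472.77 / 60
f = 357.88 Hz

357.88 Hz


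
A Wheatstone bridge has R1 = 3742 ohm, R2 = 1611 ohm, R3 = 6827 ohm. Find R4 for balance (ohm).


At balance: R1*R4 = R2*R3, so R4 = R2*R3/R1.
R4 = 1611 * 6827 / 3742
R4 = 10998297 / 3742
R4 = 2939.15 ohm

2939.15 ohm


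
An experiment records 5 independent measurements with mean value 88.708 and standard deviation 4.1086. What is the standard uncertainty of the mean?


The standard uncertainty for Type A evaluation is u = s / sqrt(n).
u = 4.1086 / sqrt(5)
u = 4.1086 / 2.2361
u = 1.8374

1.8374


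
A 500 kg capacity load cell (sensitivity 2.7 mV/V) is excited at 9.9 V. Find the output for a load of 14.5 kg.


Vout = rated_output * Vex * (load / capacity).
Vout = 2.7 * 9.9 * (14.5 / 500)
Vout = 2.7 * 9.9 * 0.029
Vout = 0.775 mV

0.775 mV


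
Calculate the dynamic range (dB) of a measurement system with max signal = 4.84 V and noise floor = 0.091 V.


Dynamic range = 20 * log10(Vmax / Vnoise).
DR = 20 * log10(4.84 / 0.091)
DR = 20 * log10(53.19)
DR = 34.52 dB

34.52 dB


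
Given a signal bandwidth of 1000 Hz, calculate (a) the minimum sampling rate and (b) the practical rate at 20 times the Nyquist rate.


By Nyquist theorem, fs_min = 2 * fmax.
fs_min = 2 * 1000 = 2000 Hz
Practical rate = 20 * fs_min = 20 * 2000 = 40000 Hz

fs_min = 2000 Hz, fs_practical = 40000 Hz


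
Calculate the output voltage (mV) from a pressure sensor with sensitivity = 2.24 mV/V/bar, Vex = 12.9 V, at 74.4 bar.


Output = sensitivity * Vex * P.
Vout = 2.24 * 12.9 * 74.4
Vout = 28.896 * 74.4
Vout = 2149.86 mV

2149.86 mV


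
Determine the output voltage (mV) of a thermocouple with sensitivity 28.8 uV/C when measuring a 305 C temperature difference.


The thermocouple output V = sensitivity * dT.
V = 28.8 uV/C * 305 C
V = 8784.0 uV
V = 8.784 mV

8.784 mV


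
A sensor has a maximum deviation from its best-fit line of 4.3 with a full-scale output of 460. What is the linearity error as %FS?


Linearity error = (max deviation / full scale) * 100%.
Linearity = (4.3 / 460) * 100
Linearity = 0.935 %FS

0.935 %FS


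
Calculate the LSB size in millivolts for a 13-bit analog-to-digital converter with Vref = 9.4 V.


The resolution (LSB) of an ADC is Vref / 2^n.
LSB = 9.4 / 2^13
LSB = 9.4 / 8192
LSB = 0.00114746 V = 1.14746094 mV

1.14746094 mV


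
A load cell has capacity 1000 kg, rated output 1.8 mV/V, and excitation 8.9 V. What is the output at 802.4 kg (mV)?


Vout = rated_output * Vex * (load / capacity).
Vout = 1.8 * 8.9 * (802.4 / 1000)
Vout = 1.8 * 8.9 * 0.8024
Vout = 12.854 mV

12.854 mV


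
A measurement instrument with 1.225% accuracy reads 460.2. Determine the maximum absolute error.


Absolute error = (accuracy% / 100) * reading.
Error = (1.225 / 100) * 460.2
Error = 0.01225 * 460.2
Error = 5.6375

5.6375


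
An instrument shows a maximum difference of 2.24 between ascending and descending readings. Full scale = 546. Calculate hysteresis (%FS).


Hysteresis = (max difference / full scale) * 100%.
H = (2.24 / 546) * 100
H = 0.41 %FS

0.41 %FS


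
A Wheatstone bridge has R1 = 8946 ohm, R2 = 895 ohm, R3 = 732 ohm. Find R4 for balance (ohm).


At balance: R1*R4 = R2*R3, so R4 = R2*R3/R1.
R4 = 895 * 732 / 8946
R4 = 655140 / 8946
R4 = 73.23 ohm

73.23 ohm


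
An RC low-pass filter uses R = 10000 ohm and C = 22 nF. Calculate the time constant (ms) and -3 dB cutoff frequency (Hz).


Time constant: tau = R * C.
tau = 10000 * 2.20e-08 = 0.00022 s
tau = 0.22 ms
Cutoff frequency: fc = 1 / (2*pi*R*C).
fc = 1 / (2*pi*0.00022) = 723.43 Hz

tau = 0.22 ms, fc = 723.43 Hz


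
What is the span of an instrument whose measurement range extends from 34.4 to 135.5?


Span = upper range - lower range.
Span = 135.5 - (34.4)
Span = 101.1

101.1


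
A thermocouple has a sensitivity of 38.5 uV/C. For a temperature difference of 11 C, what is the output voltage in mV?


The thermocouple output V = sensitivity * dT.
V = 38.5 uV/C * 11 C
V = 423.5 uV
V = 0.423 mV

0.423 mV


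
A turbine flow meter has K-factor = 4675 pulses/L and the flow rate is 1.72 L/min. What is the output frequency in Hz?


Frequency = K * Q / 60 (converting L/min to L/s).
f = 4675 * 1.72 / 60
f = 8041.0 / 60
f = 134.02 Hz

134.02 Hz


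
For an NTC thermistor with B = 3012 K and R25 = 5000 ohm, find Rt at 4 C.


NTC thermistor equation: Rt = R25 * exp(B * (1/T - 1/T25)).
T in Kelvin: 277.15 K, T25 = 298.15 K
1/T - 1/T25 = 1/277.15 - 1/298.15 = 0.00025414
B * (1/T - 1/T25) = 3012 * 0.00025414 = 0.7655
Rt = 5000 * exp(0.7655) = 10750.0 ohm

10750.0 ohm


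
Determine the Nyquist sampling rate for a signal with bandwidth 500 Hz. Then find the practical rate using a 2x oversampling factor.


By Nyquist theorem, fs_min = 2 * fmax.
fs_min = 2 * 500 = 1000 Hz
Practical rate = 2 * fs_min = 2 * 1000 = 2000 Hz

fs_min = 1000 Hz, fs_practical = 2000 Hz


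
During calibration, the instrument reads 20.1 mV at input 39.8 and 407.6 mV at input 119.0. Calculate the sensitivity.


Sensitivity = (y2 - y1) / (x2 - x1).
S = (407.6 - 20.1) / (119.0 - 39.8)
S = 387.5 / 79.2
S = 4.8927 mV/unit

4.8927 mV/unit


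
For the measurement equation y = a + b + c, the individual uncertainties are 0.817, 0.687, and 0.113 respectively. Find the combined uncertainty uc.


For a sum of independent quantities, uc = sqrt(u1^2 + u2^2 + u3^2).
uc = sqrt(0.817^2 + 0.687^2 + 0.113^2)
uc = sqrt(0.667489 + 0.471969 + 0.012769)
uc = 1.0734

1.0734


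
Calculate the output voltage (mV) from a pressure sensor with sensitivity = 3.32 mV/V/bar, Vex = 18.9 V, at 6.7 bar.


Output = sensitivity * Vex * P.
Vout = 3.32 * 18.9 * 6.7
Vout = 62.748 * 6.7
Vout = 420.41 mV

420.41 mV


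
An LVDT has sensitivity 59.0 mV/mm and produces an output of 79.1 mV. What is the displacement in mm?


Displacement = Vout / sensitivity.
d = 79.1 / 59.0
d = 1.341 mm

1.341 mm


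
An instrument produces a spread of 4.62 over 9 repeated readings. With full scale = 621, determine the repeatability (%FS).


Repeatability = (spread / full scale) * 100%.
R = (4.62 / 621) * 100
R = 0.744 %FS

0.744 %FS


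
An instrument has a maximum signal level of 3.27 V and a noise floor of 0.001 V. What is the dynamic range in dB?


Dynamic range = 20 * log10(Vmax / Vnoise).
DR = 20 * log10(3.27 / 0.001)
DR = 20 * log10(3270.0)
DR = 70.29 dB

70.29 dB


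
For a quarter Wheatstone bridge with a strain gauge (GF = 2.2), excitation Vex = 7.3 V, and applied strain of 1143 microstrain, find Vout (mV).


Quarter bridge output: Vout = (GF * epsilon * Vex) / 4.
Vout = (2.2 * 1143e-6 * 7.3) / 4
Vout = 0.01835658 / 4 V
Vout = 0.00458915 V = 4.5891 mV

4.5891 mV


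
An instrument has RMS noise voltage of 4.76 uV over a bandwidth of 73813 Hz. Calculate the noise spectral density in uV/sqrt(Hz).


Noise spectral density = Vrms / sqrt(BW).
NSD = 4.76 / sqrt(73813)
NSD = 4.76 / 271.6855
NSD = 0.0175 uV/sqrt(Hz)

0.0175 uV/sqrt(Hz)


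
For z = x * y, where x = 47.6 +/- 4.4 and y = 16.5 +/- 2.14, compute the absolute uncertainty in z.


For a product z = x*y, the relative uncertainty is:
uz/z = sqrt((ux/x)^2 + (uy/y)^2)
Relative uncertainties: ux/x = 4.4/47.6 = 0.092437
uy/y = 2.14/16.5 = 0.129697
z = 47.6 * 16.5 = 785.4
uz = 785.4 * sqrt(0.092437^2 + 0.129697^2) = 125.088

125.088


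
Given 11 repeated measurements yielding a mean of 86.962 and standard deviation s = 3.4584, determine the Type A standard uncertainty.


The standard uncertainty for Type A evaluation is u = s / sqrt(n).
u = 3.4584 / sqrt(11)
u = 3.4584 / 3.3166
u = 1.0427

1.0427


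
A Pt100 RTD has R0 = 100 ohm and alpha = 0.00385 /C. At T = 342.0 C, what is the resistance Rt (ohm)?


The RTD equation: Rt = R0 * (1 + alpha * T).
Rt = 100 * (1 + 0.00385 * 342.0)
Rt = 100 * (1 + 1.3167)
Rt = 100 * 2.3167
Rt = 231.67 ohm

231.67 ohm


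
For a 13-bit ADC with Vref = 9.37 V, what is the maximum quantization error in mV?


The maximum quantization error is +/- LSB/2.
LSB = Vref / 2^n = 9.37 / 8192 = 0.0011438 V
Max error = LSB / 2 = 0.0011438 / 2 = 0.0005719 V
Max error = 0.5719 mV

0.5719 mV


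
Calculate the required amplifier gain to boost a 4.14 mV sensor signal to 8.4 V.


Gain = Vout / Vin (converting to same units).
G = 8.4 V / 4.14 mV
G = 8400.0 mV / 4.14 mV
G = 2028.99

2028.99


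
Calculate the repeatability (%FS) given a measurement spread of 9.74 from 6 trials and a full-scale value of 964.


Repeatability = (spread / full scale) * 100%.
R = (9.74 / 964) * 100
R = 1.01 %FS

1.01 %FS


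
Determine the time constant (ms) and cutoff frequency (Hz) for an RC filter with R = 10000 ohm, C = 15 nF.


Time constant: tau = R * C.
tau = 10000 * 1.50e-08 = 0.00015 s
tau = 0.15 ms
Cutoff frequency: fc = 1 / (2*pi*R*C).
fc = 1 / (2*pi*0.00015) = 1061.03 Hz

tau = 0.15 ms, fc = 1061.03 Hz


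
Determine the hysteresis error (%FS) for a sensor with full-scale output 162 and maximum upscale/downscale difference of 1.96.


Hysteresis = (max difference / full scale) * 100%.
H = (1.96 / 162) * 100
H = 1.21 %FS

1.21 %FS


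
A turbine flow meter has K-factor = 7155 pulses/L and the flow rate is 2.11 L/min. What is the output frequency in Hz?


Frequency = K * Q / 60 (converting L/min to L/s).
f = 7155 * 2.11 / 60
f = 15097.05 / 60
f = 251.62 Hz

251.62 Hz


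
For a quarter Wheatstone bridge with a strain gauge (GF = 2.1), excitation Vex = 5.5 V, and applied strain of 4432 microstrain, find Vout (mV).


Quarter bridge output: Vout = (GF * epsilon * Vex) / 4.
Vout = (2.1 * 4432e-6 * 5.5) / 4
Vout = 0.0511896 / 4 V
Vout = 0.0127974 V = 12.7974 mV

12.7974 mV


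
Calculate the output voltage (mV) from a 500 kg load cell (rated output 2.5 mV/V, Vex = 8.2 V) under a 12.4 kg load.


Vout = rated_output * Vex * (load / capacity).
Vout = 2.5 * 8.2 * (12.4 / 500)
Vout = 2.5 * 8.2 * 0.0248
Vout = 0.508 mV

0.508 mV


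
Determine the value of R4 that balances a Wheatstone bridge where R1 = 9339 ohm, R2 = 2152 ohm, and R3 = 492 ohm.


At balance: R1*R4 = R2*R3, so R4 = R2*R3/R1.
R4 = 2152 * 492 / 9339
R4 = 1058784 / 9339
R4 = 113.37 ohm

113.37 ohm


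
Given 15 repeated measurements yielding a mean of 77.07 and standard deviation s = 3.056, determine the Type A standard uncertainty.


The standard uncertainty for Type A evaluation is u = s / sqrt(n).
u = 3.056 / sqrt(15)
u = 3.056 / 3.873
u = 0.7891

0.7891


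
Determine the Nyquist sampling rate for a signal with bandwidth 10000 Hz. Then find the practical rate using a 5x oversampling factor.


By Nyquist theorem, fs_min = 2 * fmax.
fs_min = 2 * 10000 = 20000 Hz
Practical rate = 5 * fs_min = 5 * 20000 = 100000 Hz

fs_min = 20000 Hz, fs_practical = 100000 Hz


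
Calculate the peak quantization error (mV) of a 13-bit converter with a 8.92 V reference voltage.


The maximum quantization error is +/- LSB/2.
LSB = Vref / 2^n = 8.92 / 8192 = 0.00108887 V
Max error = LSB / 2 = 0.00108887 / 2 = 0.00054443 V
Max error = 0.5444 mV

0.5444 mV


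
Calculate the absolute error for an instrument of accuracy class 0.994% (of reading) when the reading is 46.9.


Absolute error = (accuracy% / 100) * reading.
Error = (0.994 / 100) * 46.9
Error = 0.00994 * 46.9
Error = 0.4662

0.4662


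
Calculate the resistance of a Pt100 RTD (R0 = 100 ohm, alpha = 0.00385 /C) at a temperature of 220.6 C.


The RTD equation: Rt = R0 * (1 + alpha * T).
Rt = 100 * (1 + 0.00385 * 220.6)
Rt = 100 * (1 + 0.84931)
Rt = 100 * 1.84931
Rt = 184.931 ohm

184.931 ohm


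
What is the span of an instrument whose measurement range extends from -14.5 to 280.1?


Span = upper range - lower range.
Span = 280.1 - (-14.5)
Span = 294.6

294.6


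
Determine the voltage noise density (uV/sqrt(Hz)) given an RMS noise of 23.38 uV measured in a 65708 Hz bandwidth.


Noise spectral density = Vrms / sqrt(BW).
NSD = 23.38 / sqrt(65708)
NSD = 23.38 / 256.3357
NSD = 0.0912 uV/sqrt(Hz)

0.0912 uV/sqrt(Hz)


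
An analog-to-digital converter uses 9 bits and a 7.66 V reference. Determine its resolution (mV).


The resolution (LSB) of an ADC is Vref / 2^n.
LSB = 7.66 / 2^9
LSB = 7.66 / 512
LSB = 0.01496094 V = 14.9609375 mV

14.9609375 mV


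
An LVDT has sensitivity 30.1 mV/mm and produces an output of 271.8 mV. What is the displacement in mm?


Displacement = Vout / sensitivity.
d = 271.8 / 30.1
d = 9.03 mm

9.03 mm


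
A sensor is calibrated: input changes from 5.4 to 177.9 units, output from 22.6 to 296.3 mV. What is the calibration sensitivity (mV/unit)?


Sensitivity = (y2 - y1) / (x2 - x1).
S = (296.3 - 22.6) / (177.9 - 5.4)
S = 273.7 / 172.5
S = 1.5867 mV/unit

1.5867 mV/unit


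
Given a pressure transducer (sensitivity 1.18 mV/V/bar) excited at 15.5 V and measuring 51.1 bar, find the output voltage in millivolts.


Output = sensitivity * Vex * P.
Vout = 1.18 * 15.5 * 51.1
Vout = 18.29 * 51.1
Vout = 934.62 mV

934.62 mV


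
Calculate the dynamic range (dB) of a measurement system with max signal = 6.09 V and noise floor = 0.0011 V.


Dynamic range = 20 * log10(Vmax / Vnoise).
DR = 20 * log10(6.09 / 0.0011)
DR = 20 * log10(5536.36)
DR = 74.86 dB

74.86 dB


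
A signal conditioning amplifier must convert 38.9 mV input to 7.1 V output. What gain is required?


Gain = Vout / Vin (converting to same units).
G = 7.1 V / 38.9 mV
G = 7100.0 mV / 38.9 mV
G = 182.52

182.52


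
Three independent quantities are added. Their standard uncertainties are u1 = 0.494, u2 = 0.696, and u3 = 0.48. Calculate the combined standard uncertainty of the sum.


For a sum of independent quantities, uc = sqrt(u1^2 + u2^2 + u3^2).
uc = sqrt(0.494^2 + 0.696^2 + 0.48^2)
uc = sqrt(0.244036 + 0.484416 + 0.2304)
uc = 0.9792

0.9792


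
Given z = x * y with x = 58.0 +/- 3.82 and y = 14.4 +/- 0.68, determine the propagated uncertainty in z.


For a product z = x*y, the relative uncertainty is:
uz/z = sqrt((ux/x)^2 + (uy/y)^2)
Relative uncertainties: ux/x = 3.82/58.0 = 0.065862
uy/y = 0.68/14.4 = 0.047222
z = 58.0 * 14.4 = 835.2
uz = 835.2 * sqrt(0.065862^2 + 0.047222^2) = 67.686

67.686


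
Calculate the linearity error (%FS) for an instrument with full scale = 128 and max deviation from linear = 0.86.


Linearity error = (max deviation / full scale) * 100%.
Linearity = (0.86 / 128) * 100
Linearity = 0.672 %FS

0.672 %FS


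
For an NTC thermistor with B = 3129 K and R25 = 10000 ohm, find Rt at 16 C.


NTC thermistor equation: Rt = R25 * exp(B * (1/T - 1/T25)).
T in Kelvin: 289.15 K, T25 = 298.15 K
1/T - 1/T25 = 1/289.15 - 1/298.15 = 0.0001044
B * (1/T - 1/T25) = 3129 * 0.0001044 = 0.3267
Rt = 10000 * exp(0.3267) = 13863.2 ohm

13863.2 ohm


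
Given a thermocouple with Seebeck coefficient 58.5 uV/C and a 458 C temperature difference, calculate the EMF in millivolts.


The thermocouple output V = sensitivity * dT.
V = 58.5 uV/C * 458 C
V = 26793.0 uV
V = 26.793 mV

26.793 mV


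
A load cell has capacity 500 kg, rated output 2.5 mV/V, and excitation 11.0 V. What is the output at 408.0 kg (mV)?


Vout = rated_output * Vex * (load / capacity).
Vout = 2.5 * 11.0 * (408.0 / 500)
Vout = 2.5 * 11.0 * 0.816
Vout = 22.44 mV

22.44 mV


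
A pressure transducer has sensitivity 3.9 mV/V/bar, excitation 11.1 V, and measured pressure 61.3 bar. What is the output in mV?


Output = sensitivity * Vex * P.
Vout = 3.9 * 11.1 * 61.3
Vout = 43.29 * 61.3
Vout = 2653.68 mV

2653.68 mV


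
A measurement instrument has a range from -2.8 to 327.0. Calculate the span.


Span = upper range - lower range.
Span = 327.0 - (-2.8)
Span = 329.8

329.8


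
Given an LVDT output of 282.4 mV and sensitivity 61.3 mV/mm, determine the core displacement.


Displacement = Vout / sensitivity.
d = 282.4 / 61.3
d = 4.607 mm

4.607 mm


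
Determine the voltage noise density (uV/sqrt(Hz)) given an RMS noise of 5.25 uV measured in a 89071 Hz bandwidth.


Noise spectral density = Vrms / sqrt(BW).
NSD = 5.25 / sqrt(89071)
NSD = 5.25 / 298.4477
NSD = 0.0176 uV/sqrt(Hz)

0.0176 uV/sqrt(Hz)


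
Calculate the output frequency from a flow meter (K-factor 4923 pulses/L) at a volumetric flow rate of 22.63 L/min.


Frequency = K * Q / 60 (converting L/min to L/s).
f = 4923 * 22.63 / 60
f = 111407.49 / 60
f = 1856.79 Hz

1856.79 Hz


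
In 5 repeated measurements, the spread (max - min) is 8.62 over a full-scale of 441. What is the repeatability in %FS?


Repeatability = (spread / full scale) * 100%.
R = (8.62 / 441) * 100
R = 1.955 %FS

1.955 %FS


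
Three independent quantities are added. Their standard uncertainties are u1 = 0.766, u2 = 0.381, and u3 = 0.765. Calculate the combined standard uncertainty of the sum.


For a sum of independent quantities, uc = sqrt(u1^2 + u2^2 + u3^2).
uc = sqrt(0.766^2 + 0.381^2 + 0.765^2)
uc = sqrt(0.586756 + 0.145161 + 0.585225)
uc = 1.1477

1.1477


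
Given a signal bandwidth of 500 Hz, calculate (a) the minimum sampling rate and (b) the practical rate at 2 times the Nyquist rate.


By Nyquist theorem, fs_min = 2 * fmax.
fs_min = 2 * 500 = 1000 Hz
Practical rate = 2 * fs_min = 2 * 1000 = 2000 Hz

fs_min = 1000 Hz, fs_practical = 2000 Hz


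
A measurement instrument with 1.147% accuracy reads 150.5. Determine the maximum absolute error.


Absolute error = (accuracy% / 100) * reading.
Error = (1.147 / 100) * 150.5
Error = 0.01147 * 150.5
Error = 1.7262

1.7262


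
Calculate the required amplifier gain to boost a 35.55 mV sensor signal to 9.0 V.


Gain = Vout / Vin (converting to same units).
G = 9.0 V / 35.55 mV
G = 9000.0 mV / 35.55 mV
G = 253.16

253.16


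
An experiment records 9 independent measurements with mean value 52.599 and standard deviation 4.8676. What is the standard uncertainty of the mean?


The standard uncertainty for Type A evaluation is u = s / sqrt(n).
u = 4.8676 / sqrt(9)
u = 4.8676 / 3.0
u = 1.6225

1.6225


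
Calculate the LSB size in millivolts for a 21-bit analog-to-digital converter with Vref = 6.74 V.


The resolution (LSB) of an ADC is Vref / 2^n.
LSB = 6.74 / 2^21
LSB = 6.74 / 2097152
LSB = 3.21e-06 V = 0.00321388 mV

0.00321388 mV


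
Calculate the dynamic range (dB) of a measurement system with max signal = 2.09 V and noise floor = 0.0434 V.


Dynamic range = 20 * log10(Vmax / Vnoise).
DR = 20 * log10(2.09 / 0.0434)
DR = 20 * log10(48.16)
DR = 33.65 dB

33.65 dB


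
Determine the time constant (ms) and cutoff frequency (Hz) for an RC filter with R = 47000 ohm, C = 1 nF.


Time constant: tau = R * C.
tau = 47000 * 1.00e-09 = 4.7e-05 s
tau = 0.047 ms
Cutoff frequency: fc = 1 / (2*pi*R*C).
fc = 1 / (2*pi*4.7e-05) = 3386.28 Hz

tau = 0.047 ms, fc = 3386.28 Hz


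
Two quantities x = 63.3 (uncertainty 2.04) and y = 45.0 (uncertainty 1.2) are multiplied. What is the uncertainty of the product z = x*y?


For a product z = x*y, the relative uncertainty is:
uz/z = sqrt((ux/x)^2 + (uy/y)^2)
Relative uncertainties: ux/x = 2.04/63.3 = 0.032227
uy/y = 1.2/45.0 = 0.026667
z = 63.3 * 45.0 = 2848.5
uz = 2848.5 * sqrt(0.032227^2 + 0.026667^2) = 119.152

119.152


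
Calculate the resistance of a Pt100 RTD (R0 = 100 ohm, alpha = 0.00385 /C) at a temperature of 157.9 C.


The RTD equation: Rt = R0 * (1 + alpha * T).
Rt = 100 * (1 + 0.00385 * 157.9)
Rt = 100 * (1 + 0.607915)
Rt = 100 * 1.607915
Rt = 160.792 ohm

160.792 ohm


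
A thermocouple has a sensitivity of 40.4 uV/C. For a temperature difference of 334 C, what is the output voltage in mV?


The thermocouple output V = sensitivity * dT.
V = 40.4 uV/C * 334 C
V = 13493.6 uV
V = 13.494 mV

13.494 mV


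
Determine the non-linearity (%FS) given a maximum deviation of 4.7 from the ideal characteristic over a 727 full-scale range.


Linearity error = (max deviation / full scale) * 100%.
Linearity = (4.7 / 727) * 100
Linearity = 0.646 %FS

0.646 %FS


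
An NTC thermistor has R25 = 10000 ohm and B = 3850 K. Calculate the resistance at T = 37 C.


NTC thermistor equation: Rt = R25 * exp(B * (1/T - 1/T25)).
T in Kelvin: 310.15 K, T25 = 298.15 K
1/T - 1/T25 = 1/310.15 - 1/298.15 = -0.00012977
B * (1/T - 1/T25) = 3850 * -0.00012977 = -0.4996
Rt = 10000 * exp(-0.4996) = 6067.6 ohm

6067.6 ohm


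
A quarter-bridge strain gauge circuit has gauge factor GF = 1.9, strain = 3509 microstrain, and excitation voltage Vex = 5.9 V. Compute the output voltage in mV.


Quarter bridge output: Vout = (GF * epsilon * Vex) / 4.
Vout = (1.9 * 3509e-6 * 5.9) / 4
Vout = 0.03933589 / 4 V
Vout = 0.00983397 V = 9.834 mV

9.834 mV


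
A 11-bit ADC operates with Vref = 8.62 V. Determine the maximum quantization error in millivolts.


The maximum quantization error is +/- LSB/2.
LSB = Vref / 2^n = 8.62 / 2048 = 0.00420898 V
Max error = LSB / 2 = 0.00420898 / 2 = 0.00210449 V
Max error = 2.1045 mV

2.1045 mV


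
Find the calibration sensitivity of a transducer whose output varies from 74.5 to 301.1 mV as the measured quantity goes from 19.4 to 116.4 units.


Sensitivity = (y2 - y1) / (x2 - x1).
S = (301.1 - 74.5) / (116.4 - 19.4)
S = 226.6 / 97.0
S = 2.3361 mV/unit

2.3361 mV/unit


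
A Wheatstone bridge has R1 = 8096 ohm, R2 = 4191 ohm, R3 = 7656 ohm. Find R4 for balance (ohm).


At balance: R1*R4 = R2*R3, so R4 = R2*R3/R1.
R4 = 4191 * 7656 / 8096
R4 = 32086296 / 8096
R4 = 3963.23 ohm

3963.23 ohm


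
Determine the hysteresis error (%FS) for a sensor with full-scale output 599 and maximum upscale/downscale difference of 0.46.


Hysteresis = (max difference / full scale) * 100%.
H = (0.46 / 599) * 100
H = 0.077 %FS

0.077 %FS


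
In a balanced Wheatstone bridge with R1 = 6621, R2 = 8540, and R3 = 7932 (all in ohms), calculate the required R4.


At balance: R1*R4 = R2*R3, so R4 = R2*R3/R1.
R4 = 8540 * 7932 / 6621
R4 = 67739280 / 6621
R4 = 10230.97 ohm

10230.97 ohm


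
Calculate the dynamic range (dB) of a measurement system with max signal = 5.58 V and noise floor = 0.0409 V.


Dynamic range = 20 * log10(Vmax / Vnoise).
DR = 20 * log10(5.58 / 0.0409)
DR = 20 * log10(136.43)
DR = 42.7 dB

42.7 dB


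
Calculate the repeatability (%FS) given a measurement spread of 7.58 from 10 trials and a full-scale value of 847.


Repeatability = (spread / full scale) * 100%.
R = (7.58 / 847) * 100
R = 0.895 %FS

0.895 %FS


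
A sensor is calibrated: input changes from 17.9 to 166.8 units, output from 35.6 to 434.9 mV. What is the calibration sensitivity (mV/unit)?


Sensitivity = (y2 - y1) / (x2 - x1).
S = (434.9 - 35.6) / (166.8 - 17.9)
S = 399.3 / 148.9
S = 2.6817 mV/unit

2.6817 mV/unit


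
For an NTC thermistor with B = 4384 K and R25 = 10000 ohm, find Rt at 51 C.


NTC thermistor equation: Rt = R25 * exp(B * (1/T - 1/T25)).
T in Kelvin: 324.15 K, T25 = 298.15 K
1/T - 1/T25 = 1/324.15 - 1/298.15 = -0.00026902
B * (1/T - 1/T25) = 4384 * -0.00026902 = -1.1794
Rt = 10000 * exp(-1.1794) = 3074.6 ohm

3074.6 ohm


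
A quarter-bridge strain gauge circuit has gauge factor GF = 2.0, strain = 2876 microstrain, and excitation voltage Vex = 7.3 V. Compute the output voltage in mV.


Quarter bridge output: Vout = (GF * epsilon * Vex) / 4.
Vout = (2.0 * 2876e-6 * 7.3) / 4
Vout = 0.0419896 / 4 V
Vout = 0.0104974 V = 10.4974 mV

10.4974 mV


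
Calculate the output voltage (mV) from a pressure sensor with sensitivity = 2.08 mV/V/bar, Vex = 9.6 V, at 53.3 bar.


Output = sensitivity * Vex * P.
Vout = 2.08 * 9.6 * 53.3
Vout = 19.968 * 53.3
Vout = 1064.29 mV

1064.29 mV


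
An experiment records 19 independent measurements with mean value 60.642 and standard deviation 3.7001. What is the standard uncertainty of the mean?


The standard uncertainty for Type A evaluation is u = s / sqrt(n).
u = 3.7001 / sqrt(19)
u = 3.7001 / 4.3589
u = 0.8489

0.8489


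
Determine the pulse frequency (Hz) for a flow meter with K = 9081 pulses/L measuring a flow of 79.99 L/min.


Frequency = K * Q / 60 (converting L/min to L/s).
f = 9081 * 79.99 / 60
f = 726389.19 / 60
f = 12106.49 Hz

12106.49 Hz


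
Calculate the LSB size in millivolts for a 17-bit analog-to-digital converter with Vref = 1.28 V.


The resolution (LSB) of an ADC is Vref / 2^n.
LSB = 1.28 / 2^17
LSB = 1.28 / 131072
LSB = 9.77e-06 V = 0.00976562 mV

0.00976562 mV


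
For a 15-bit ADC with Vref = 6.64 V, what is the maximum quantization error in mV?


The maximum quantization error is +/- LSB/2.
LSB = Vref / 2^n = 6.64 / 32768 = 0.00020264 V
Max error = LSB / 2 = 0.00020264 / 2 = 0.00010132 V
Max error = 0.1013 mV

0.1013 mV


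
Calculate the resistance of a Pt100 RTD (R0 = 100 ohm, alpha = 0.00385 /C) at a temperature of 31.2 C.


The RTD equation: Rt = R0 * (1 + alpha * T).
Rt = 100 * (1 + 0.00385 * 31.2)
Rt = 100 * (1 + 0.12012)
Rt = 100 * 1.12012
Rt = 112.012 ohm

112.012 ohm


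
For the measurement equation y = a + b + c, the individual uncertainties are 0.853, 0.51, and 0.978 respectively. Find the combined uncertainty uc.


For a sum of independent quantities, uc = sqrt(u1^2 + u2^2 + u3^2).
uc = sqrt(0.853^2 + 0.51^2 + 0.978^2)
uc = sqrt(0.727609 + 0.2601 + 0.956484)
uc = 1.3943

1.3943


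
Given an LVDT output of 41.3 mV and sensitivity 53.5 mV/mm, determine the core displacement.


Displacement = Vout / sensitivity.
d = 41.3 / 53.5
d = 0.772 mm

0.772 mm


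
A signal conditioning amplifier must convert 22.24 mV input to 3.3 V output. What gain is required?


Gain = Vout / Vin (converting to same units).
G = 3.3 V / 22.24 mV
G = 3300.0 mV / 22.24 mV
G = 148.38

148.38


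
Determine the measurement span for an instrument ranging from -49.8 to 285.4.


Span = upper range - lower range.
Span = 285.4 - (-49.8)
Span = 335.2

335.2


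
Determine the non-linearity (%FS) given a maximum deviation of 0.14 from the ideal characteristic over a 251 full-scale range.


Linearity error = (max deviation / full scale) * 100%.
Linearity = (0.14 / 251) * 100
Linearity = 0.056 %FS

0.056 %FS


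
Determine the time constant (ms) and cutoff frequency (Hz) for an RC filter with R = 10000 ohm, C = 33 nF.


Time constant: tau = R * C.
tau = 10000 * 3.30e-08 = 0.00033 s
tau = 0.33 ms
Cutoff frequency: fc = 1 / (2*pi*R*C).
fc = 1 / (2*pi*0.00033) = 482.29 Hz

tau = 0.33 ms, fc = 482.29 Hz


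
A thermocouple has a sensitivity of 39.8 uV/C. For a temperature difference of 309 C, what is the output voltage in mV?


The thermocouple output V = sensitivity * dT.
V = 39.8 uV/C * 309 C
V = 12298.2 uV
V = 12.298 mV

12.298 mV


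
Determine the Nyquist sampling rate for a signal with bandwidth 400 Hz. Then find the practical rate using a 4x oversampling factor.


By Nyquist theorem, fs_min = 2 * fmax.
fs_min = 2 * 400 = 800 Hz
Practical rate = 4 * fs_min = 4 * 800 = 3200 Hz

fs_min = 800 Hz, fs_practical = 3200 Hz


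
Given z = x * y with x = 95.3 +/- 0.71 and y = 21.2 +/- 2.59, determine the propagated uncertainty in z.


For a product z = x*y, the relative uncertainty is:
uz/z = sqrt((ux/x)^2 + (uy/y)^2)
Relative uncertainties: ux/x = 0.71/95.3 = 0.00745
uy/y = 2.59/21.2 = 0.12217
z = 95.3 * 21.2 = 2020.4
uz = 2020.4 * sqrt(0.00745^2 + 0.12217^2) = 247.286

247.286


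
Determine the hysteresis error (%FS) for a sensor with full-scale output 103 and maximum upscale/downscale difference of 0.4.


Hysteresis = (max difference / full scale) * 100%.
H = (0.4 / 103) * 100
H = 0.388 %FS

0.388 %FS


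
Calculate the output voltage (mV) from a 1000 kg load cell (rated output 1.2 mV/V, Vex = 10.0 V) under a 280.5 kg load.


Vout = rated_output * Vex * (load / capacity).
Vout = 1.2 * 10.0 * (280.5 / 1000)
Vout = 1.2 * 10.0 * 0.2805
Vout = 3.366 mV

3.366 mV


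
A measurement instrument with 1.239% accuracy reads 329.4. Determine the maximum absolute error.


Absolute error = (accuracy% / 100) * reading.
Error = (1.239 / 100) * 329.4
Error = 0.01239 * 329.4
Error = 4.0813

4.0813


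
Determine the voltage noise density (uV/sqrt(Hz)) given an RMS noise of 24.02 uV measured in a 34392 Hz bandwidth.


Noise spectral density = Vrms / sqrt(BW).
NSD = 24.02 / sqrt(34392)
NSD = 24.02 / 185.4508
NSD = 0.1295 uV/sqrt(Hz)

0.1295 uV/sqrt(Hz)


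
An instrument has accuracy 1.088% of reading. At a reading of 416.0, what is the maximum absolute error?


Absolute error = (accuracy% / 100) * reading.
Error = (1.088 / 100) * 416.0
Error = 0.01088 * 416.0
Error = 4.5261

4.5261


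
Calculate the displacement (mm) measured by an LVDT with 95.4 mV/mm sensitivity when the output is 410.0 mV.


Displacement = Vout / sensitivity.
d = 410.0 / 95.4
d = 4.298 mm

4.298 mm


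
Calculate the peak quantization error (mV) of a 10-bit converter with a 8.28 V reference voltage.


The maximum quantization error is +/- LSB/2.
LSB = Vref / 2^n = 8.28 / 1024 = 0.00808594 V
Max error = LSB / 2 = 0.00808594 / 2 = 0.00404297 V
Max error = 4.043 mV

4.043 mV


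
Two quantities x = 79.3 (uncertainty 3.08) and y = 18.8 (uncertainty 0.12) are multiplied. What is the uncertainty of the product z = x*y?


For a product z = x*y, the relative uncertainty is:
uz/z = sqrt((ux/x)^2 + (uy/y)^2)
Relative uncertainties: ux/x = 3.08/79.3 = 0.03884
uy/y = 0.12/18.8 = 0.006383
z = 79.3 * 18.8 = 1490.8
uz = 1490.8 * sqrt(0.03884^2 + 0.006383^2) = 58.681

58.681


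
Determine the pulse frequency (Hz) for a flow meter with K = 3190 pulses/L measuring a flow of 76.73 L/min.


Frequency = K * Q / 60 (converting L/min to L/s).
f = 3190 * 76.73 / 60
f = 244768.7 / 60
f = 4079.48 Hz

4079.48 Hz


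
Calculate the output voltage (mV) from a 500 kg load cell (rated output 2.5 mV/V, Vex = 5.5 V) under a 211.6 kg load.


Vout = rated_output * Vex * (load / capacity).
Vout = 2.5 * 5.5 * (211.6 / 500)
Vout = 2.5 * 5.5 * 0.4232
Vout = 5.819 mV

5.819 mV


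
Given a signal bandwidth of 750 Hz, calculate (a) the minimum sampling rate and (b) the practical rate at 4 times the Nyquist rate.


By Nyquist theorem, fs_min = 2 * fmax.
fs_min = 2 * 750 = 1500 Hz
Practical rate = 4 * fs_min = 4 * 1500 = 6000 Hz

fs_min = 1500 Hz, fs_practical = 6000 Hz
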